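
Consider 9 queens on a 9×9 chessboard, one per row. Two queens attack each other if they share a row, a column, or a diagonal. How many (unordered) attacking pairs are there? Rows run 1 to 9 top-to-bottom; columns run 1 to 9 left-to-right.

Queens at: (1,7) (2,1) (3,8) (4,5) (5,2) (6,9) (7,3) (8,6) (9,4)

All columns are distinct and no two queens satisfy |Δrow| = |Δcol|, so no pair attacks.

0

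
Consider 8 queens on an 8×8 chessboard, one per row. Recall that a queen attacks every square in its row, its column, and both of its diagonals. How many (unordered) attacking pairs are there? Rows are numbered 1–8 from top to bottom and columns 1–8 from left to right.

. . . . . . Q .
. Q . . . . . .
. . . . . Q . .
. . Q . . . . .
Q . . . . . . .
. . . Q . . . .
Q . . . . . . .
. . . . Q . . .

2

Same column: (5,1)–(7,1) (column 1).
Same diagonal: (1,7)–(7,1) (|1−7| = |7−1| = 6).
Total attacking pairs: 2.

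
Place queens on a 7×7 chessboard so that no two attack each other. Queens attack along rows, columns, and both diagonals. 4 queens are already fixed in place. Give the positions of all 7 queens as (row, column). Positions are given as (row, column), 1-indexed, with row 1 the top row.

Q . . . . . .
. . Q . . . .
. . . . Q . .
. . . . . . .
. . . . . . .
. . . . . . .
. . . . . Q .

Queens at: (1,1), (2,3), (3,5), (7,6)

Row 4: attacked by (1,1)→{1,4}; (2,3)→{1,3,5}; (3,5)→{4,5,6}; (7,6)→{3,6}. Safe: 2, 7. Place at column 7.
Row 5: attacked by (1,1)→{1,5}; (2,3)→{3,6}; (3,5)→{3,5,7}; (4,7)→{6,7}; (7,6)→{4,6}. Safe: 2. Place at column 2.
Row 6: attacked by (1,1)→{1,6}; (2,3)→{3,7}; (3,5)→{2,5}; (4,7)→{5,7}; (5,2)→{1,2,3}; (7,6)→{5,6,7}. Safe: 4. Place at column 4.
Columns [1, 3, 5, 7, 2, 4, 6], r−c [0, -1, -2, -3, 3, 2, 1], r+c [2, 5, 8, 11, 7, 10, 13] are all distinct, so no two queens attack.

(1,1) (2,3) (3,5) (4,7) (5,2) (6,4) (7,6)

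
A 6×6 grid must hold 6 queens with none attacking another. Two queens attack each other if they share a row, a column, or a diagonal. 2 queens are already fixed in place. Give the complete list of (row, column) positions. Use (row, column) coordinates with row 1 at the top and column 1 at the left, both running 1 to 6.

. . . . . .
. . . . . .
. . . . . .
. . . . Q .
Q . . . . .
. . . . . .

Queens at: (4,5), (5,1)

Row 1: attacked by (4,5)→{2,5}; (5,1)→{1,5}. Safe: 3, 4, 6. Place at column 3.
Row 2: attacked by (1,3)→{2,3,4}; (4,5)→{3,5}; (5,1)→{1,4}. Safe: 6. Place at column 6.
Row 3: attacked by (1,3)→{1,3,5}; (2,6)→{5,6}; (4,5)→{4,5,6}; (5,1)→{1,3}. Safe: 2. Place at column 2.
Row 6: attacked by (1,3)→{3}; (2,6)→{2,6}; (3,2)→{2,5}; (4,5)→{3,5}; (5,1)→{1,2}. Safe: 4. Place at column 4.
Columns [3, 6, 2, 5, 1, 4], r−c [-2, -4, 1, -1, 4, 2], r+c [4, 8, 5, 9, 6, 10] are all distinct, so no two queens attack.

(1,3) (2,6) (3,2) (4,5) (5,1) (6,4)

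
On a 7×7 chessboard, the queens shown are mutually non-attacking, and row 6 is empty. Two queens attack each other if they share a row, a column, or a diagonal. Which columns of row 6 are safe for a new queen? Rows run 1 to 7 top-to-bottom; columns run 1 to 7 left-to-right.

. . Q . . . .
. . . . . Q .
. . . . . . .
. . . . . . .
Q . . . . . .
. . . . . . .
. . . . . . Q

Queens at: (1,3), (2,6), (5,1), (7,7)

columns 4, 5

(1,3) attacks row 6 at column 3.
(2,6) attacks row 6 at column 6 and diagonals 2.
(5,1) attacks row 6 at column 1 and diagonals 2.
(7,7) attacks row 6 at column 7 and diagonals 6.
Attacked columns: {1, 2, 3, 6, 7}. Safe: {4, 5}.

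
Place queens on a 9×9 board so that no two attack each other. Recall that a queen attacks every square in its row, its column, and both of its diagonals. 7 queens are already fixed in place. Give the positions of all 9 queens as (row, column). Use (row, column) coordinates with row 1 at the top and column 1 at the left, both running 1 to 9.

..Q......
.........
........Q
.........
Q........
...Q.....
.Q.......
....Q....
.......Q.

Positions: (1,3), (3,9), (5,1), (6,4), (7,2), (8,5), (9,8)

(1,3) (2,6) (3,9) (4,7) (5,1) (6,4) (7,2) (8,5) (9,8)

Row 2: attacked by (1,3)→{2,3,4}; (3,9)→{8,9}; (5,1)→{1,4}; (6,4)→{4,8}; (7,2)→{2,7}; (8,5)→{5}; (9,8)→{1,8}. Safe: 6. Place at column 6.
Row 4: attacked by (1,3)→{3,6}; (2,6)→{4,6,8}; (3,9)→{8,9}; (5,1)→{1,2}; (6,4)→{2,4,6}; (7,2)→{2,5}; (8,5)→{1,5,9}; (9,8)→{3,8}. Safe: 7. Place at column 7.
Columns [3, 6, 9, 7, 1, 4, 2, 5, 8], r−c [-2, -4, -6, -3, 4, 2, 5, 3, 1], r+c [4, 8, 12, 11, 6, 10, 9, 13, 17] are all distinct, so no two queens attack.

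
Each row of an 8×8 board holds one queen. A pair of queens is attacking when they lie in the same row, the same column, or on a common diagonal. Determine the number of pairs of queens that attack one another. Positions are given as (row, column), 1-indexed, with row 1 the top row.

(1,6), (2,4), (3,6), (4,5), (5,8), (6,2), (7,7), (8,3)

3

Same column: (1,6)–(3,6) (column 6).
Same diagonal: (3,6)–(4,5) (|3−4| = |6−5| = 1); (3,6)–(5,8) (|3−5| = |6−8| = 2).
Total attacking pairs: 3.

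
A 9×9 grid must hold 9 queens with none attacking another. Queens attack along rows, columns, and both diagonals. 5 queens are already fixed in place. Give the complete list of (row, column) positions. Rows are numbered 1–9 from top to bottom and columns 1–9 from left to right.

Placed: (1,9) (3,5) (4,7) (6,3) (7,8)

Row 2: attacked by (1,9)→{8,9}; (3,5)→{4,5,6}; (4,7)→{5,7,9}; (6,3)→{3,7}; (7,8)→{3,8}. Safe: 1, 2. Place at column 2.
Row 5: attacked by (1,9)→{5,9}; (2,2)→{2,5}; (3,5)→{3,5,7}; (4,7)→{6,7,8}; (6,3)→{2,3,4}; (7,8)→{6,8}. Safe: 1. Place at column 1.
Row 8: attacked by (1,9)→{2,9}; (2,2)→{2,8}; (3,5)→{5}; (4,7)→{3,7}; (5,1)→{1,4}; (6,3)→{1,3,5}; (7,8)→{7,8,9}. Safe: 6. Place at column 6.
Row 9: attacked by (1,9)→{1,9}; (2,2)→{2,9}; (3,5)→{5}; (4,7)→{2,7}; (5,1)→{1,5}; (6,3)→{3,6}; (7,8)→{6,8}; (8,6)→{5,6,7}. Safe: 4. Place at column 4.
Columns [9, 2, 5, 7, 1, 3, 8, 6, 4], r−c [-8, 0, -2, -3, 4, 3, -1, 2, 5], r+c [10, 4, 8, 11, 6, 9, 15, 14, 13] are all distinct, so no two queens attack.

(1,9) (2,2) (3,5) (4,7) (5,1) (6,3) (7,8) (8,6) (9,4)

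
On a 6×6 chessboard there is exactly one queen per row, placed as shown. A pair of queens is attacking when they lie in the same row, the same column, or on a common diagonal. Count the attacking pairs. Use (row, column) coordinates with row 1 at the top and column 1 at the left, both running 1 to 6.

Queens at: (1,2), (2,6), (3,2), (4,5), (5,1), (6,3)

Same column: (1,2)–(3,2) (column 2).
Same diagonal: (1,2)–(4,5) (|1−4| = |2−5| = 3); (4,5)–(6,3) (|4−6| = |5−3| = 2).
Total attacking pairs: 3.

3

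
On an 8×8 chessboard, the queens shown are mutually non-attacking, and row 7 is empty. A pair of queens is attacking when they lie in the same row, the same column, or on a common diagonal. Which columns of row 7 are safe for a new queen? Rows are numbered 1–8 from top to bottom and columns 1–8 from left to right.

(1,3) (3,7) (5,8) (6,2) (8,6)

columns 4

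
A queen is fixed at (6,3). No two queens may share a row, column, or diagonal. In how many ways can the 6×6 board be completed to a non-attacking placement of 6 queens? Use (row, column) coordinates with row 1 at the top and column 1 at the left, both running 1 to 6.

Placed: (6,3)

Branch on row 1: col 1 → 0; col 2 → 0; col 4 → 1; col 5 → 0; col 6 → 0.
Sum: 0 + 0 + 1 + 0 + 0 = 1.

1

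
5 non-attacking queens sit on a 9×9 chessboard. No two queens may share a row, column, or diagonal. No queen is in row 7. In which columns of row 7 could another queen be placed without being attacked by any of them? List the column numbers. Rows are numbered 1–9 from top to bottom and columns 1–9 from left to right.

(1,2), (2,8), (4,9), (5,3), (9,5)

columns 4

(1,2) attacks row 7 at column 2 and diagonals 8.
(2,8) attacks row 7 at column 8 and diagonals 3.
(4,9) attacks row 7 at column 9 and diagonals 6.
(5,3) attacks row 7 at column 3 and diagonals 1, 5.
(9,5) attacks row 7 at column 5 and diagonals 3, 7.
Attacked columns: {1, 2, 3, 5, 6, 7, 8, 9}. Safe: {4}.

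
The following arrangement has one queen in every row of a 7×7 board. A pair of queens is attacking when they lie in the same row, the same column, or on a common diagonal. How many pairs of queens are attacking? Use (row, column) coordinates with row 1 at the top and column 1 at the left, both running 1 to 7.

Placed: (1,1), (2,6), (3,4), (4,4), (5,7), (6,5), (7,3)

Same column: (3,4)–(4,4) (column 4).
Same diagonal: (1,1)–(4,4) (|1−4| = |1−4| = 3); (2,6)–(4,4) (|2−4| = |6−4| = 2).
Total attacking pairs: 3.

3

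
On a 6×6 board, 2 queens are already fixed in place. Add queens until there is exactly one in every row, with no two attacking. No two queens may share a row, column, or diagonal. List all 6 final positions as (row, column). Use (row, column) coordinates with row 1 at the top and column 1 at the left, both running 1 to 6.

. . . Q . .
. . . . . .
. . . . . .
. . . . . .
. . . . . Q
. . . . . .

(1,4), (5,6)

(1,4) (2,1) (3,5) (4,2) (5,6) (6,3)

Row 2: attacked by (1,4)→{3,4,5}; (5,6)→{3,6}. Safe: 1, 2. Place at column 1.
Row 3: attacked by (1,4)→{2,4,6}; (2,1)→{1,2}; (5,6)→{4,6}. Safe: 3, 5. Place at column 5.
Row 4: attacked by (1,4)→{1,4}; (2,1)→{1,3}; (3,5)→{4,5,6}; (5,6)→{5,6}. Safe: 2. Place at column 2.
Row 6: attacked by (1,4)→{4}; (2,1)→{1,5}; (3,5)→{2,5}; (4,2)→{2,4}; (5,6)→{5,6}. Safe: 3. Place at column 3.
Columns [4, 1, 5, 2, 6, 3], r−c [-3, 1, -2, 2, -1, 3], r+c [5, 3, 8, 6, 11, 9] are all distinct, so no two queens attack.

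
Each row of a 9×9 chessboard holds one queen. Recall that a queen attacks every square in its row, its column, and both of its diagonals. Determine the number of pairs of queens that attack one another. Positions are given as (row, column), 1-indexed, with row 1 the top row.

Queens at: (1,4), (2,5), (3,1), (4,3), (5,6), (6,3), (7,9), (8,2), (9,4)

Same column: (1,4)–(9,4) (column 4); (4,3)–(6,3) (column 3).
Same diagonal: (1,4)–(2,5) (|1−2| = |4−5| = 1); (2,5)–(4,3) (|2−4| = |5−3| = 2).
Total attacking pairs: 4.

4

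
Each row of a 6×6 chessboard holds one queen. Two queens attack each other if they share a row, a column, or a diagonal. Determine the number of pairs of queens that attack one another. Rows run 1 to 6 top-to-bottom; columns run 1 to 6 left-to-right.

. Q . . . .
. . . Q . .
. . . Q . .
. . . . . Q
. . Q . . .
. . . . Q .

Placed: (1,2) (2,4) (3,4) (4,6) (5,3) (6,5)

Same column: (2,4)–(3,4) (column 4).
Same diagonal: (1,2)–(3,4) (|1−3| = |2−4| = 2); (2,4)–(4,6) (|2−4| = |4−6| = 2).
Total attacking pairs: 3.

3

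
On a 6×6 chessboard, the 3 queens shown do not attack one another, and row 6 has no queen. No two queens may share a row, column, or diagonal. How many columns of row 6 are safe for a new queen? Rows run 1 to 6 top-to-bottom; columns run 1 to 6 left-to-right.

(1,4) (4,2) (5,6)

2

(1,4) attacks row 6 at column 4.
(4,2) attacks row 6 at column 2 and diagonals 4.
(5,6) attacks row 6 at column 6 and diagonals 5.
Attacked columns: {2, 4, 5, 6}. Safe: {1, 3}.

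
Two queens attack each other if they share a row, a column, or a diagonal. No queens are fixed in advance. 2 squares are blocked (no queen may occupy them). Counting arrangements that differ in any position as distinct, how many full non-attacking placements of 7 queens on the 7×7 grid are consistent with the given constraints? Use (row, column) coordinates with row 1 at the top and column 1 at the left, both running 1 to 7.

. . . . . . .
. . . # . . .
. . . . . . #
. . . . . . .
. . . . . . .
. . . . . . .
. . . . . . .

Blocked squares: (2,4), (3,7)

30

Branch on row 1: col 1 → 3; col 2 → 4; col 3 → 5; col 4 → 5; col 5 → 6; col 6 → 4; col 7 → 3.
Sum: 3 + 4 + 5 + 5 + 6 + 4 + 3 = 30.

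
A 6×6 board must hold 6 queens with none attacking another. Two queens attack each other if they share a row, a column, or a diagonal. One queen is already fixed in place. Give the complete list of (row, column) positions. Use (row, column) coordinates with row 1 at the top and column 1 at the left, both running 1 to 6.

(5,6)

Row 1: attacked by (5,6)→{2,6}. Safe: 1, 3, 4, 5. Place at column 4.
Row 2: attacked by (1,4)→{3,4,5}; (5,6)→{3,6}. Safe: 1, 2. Place at column 1.
Row 3: attacked by (1,4)→{2,4,6}; (2,1)→{1,2}; (5,6)→{4,6}. Safe: 3, 5. Place at column 5.
Row 4: attacked by (1,4)→{1,4}; (2,1)→{1,3}; (3,5)→{4,5,6}; (5,6)→{5,6}. Safe: 2. Place at column 2.
Row 6: attacked by (1,4)→{4}; (2,1)→{1,5}; (3,5)→{2,5}; (4,2)→{2,4}; (5,6)→{5,6}. Safe: 3. Place at column 3.
Columns [4, 1, 5, 2, 6, 3], r−c [-3, 1, -2, 2, -1, 3], r+c [5, 3, 8, 6, 11, 9] are all distinct, so no two queens attack.

(1,4) (2,1) (3,5) (4,2) (5,6) (6,3)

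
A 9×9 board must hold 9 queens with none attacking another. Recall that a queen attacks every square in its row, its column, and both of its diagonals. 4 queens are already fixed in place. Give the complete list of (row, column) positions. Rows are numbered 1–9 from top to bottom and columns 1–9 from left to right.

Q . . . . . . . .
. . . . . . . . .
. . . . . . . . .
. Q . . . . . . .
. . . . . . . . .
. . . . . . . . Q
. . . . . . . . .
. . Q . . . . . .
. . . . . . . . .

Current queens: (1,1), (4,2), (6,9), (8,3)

Row 2: attacked by (1,1)→{1,2}; (4,2)→{2,4}; (6,9)→{5,9}; (8,3)→{3,9}. Safe: 6, 7, 8. Place at column 8.
Row 3: attacked by (1,1)→{1,3}; (2,8)→{7,8,9}; (4,2)→{1,2,3}; (6,9)→{6,9}; (8,3)→{3,8}. Safe: 4, 5. Place at column 4.
Row 5: attacked by (1,1)→{1,5}; (2,8)→{5,8}; (3,4)→{2,4,6}; (4,2)→{1,2,3}; (6,9)→{8,9}; (8,3)→{3,6}. Safe: 7. Place at column 7.
Row 7: attacked by (1,1)→{1,7}; (2,8)→{3,8}; (3,4)→{4,8}; (4,2)→{2,5}; (5,7)→{5,7,9}; (6,9)→{8,9}; (8,3)→{2,3,4}. Safe: 6. Place at column 6.
Row 9: attacked by (1,1)→{1,9}; (2,8)→{1,8}; (3,4)→{4}; (4,2)→{2,7}; (5,7)→{3,7}; (6,9)→{6,9}; (7,6)→{4,6,8}; (8,3)→{2,3,4}. Safe: 5. Place at column 5.
Columns [1, 8, 4, 2, 7, 9, 6, 3, 5], r−c [0, -6, -1, 2, -2, -3, 1, 5, 4], r+c [2, 10, 7, 6, 12, 15, 13, 11, 14] are all distinct, so no two queens attack.

(1,1) (2,8) (3,4) (4,2) (5,7) (6,9) (7,6) (8,3) (9,5)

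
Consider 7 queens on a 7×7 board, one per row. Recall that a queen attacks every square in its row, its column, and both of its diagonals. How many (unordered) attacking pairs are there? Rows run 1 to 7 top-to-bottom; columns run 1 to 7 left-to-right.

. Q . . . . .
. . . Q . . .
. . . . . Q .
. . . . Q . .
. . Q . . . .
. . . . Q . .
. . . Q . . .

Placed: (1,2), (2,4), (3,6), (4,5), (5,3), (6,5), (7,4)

Same column: (2,4)–(7,4) (column 4); (4,5)–(6,5) (column 5).
Same diagonal: (1,2)–(4,5) (|1−4| = |2−5| = 3); (3,6)–(4,5) (|3−4| = |6−5| = 1); (6,5)–(7,4) (|6−7| = |5−4| = 1).
Total attacking pairs: 5.

5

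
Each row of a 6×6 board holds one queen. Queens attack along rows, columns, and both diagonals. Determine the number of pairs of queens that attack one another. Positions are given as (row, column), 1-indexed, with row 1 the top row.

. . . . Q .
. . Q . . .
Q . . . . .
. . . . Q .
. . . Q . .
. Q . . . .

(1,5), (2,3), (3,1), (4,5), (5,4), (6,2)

3

Same column: (1,5)–(4,5) (column 5).
Same diagonal: (2,3)–(4,5) (|2−4| = |3−5| = 2); (4,5)–(5,4) (|4−5| = |5−4| = 1).
Total attacking pairs: 3.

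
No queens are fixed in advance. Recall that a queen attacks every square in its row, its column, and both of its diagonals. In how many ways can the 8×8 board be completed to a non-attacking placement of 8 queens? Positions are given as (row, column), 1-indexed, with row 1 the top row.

92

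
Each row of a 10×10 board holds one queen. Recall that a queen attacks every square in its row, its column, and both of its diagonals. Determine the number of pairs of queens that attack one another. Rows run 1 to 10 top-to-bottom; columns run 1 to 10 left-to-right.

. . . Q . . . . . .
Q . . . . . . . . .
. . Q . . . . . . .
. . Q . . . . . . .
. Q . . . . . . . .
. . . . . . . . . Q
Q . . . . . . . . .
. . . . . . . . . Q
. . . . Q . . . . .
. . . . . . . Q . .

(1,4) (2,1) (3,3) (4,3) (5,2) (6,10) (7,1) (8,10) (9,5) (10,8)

Same column: (2,1)–(7,1) (column 1); (3,3)–(4,3) (column 3); (6,10)–(8,10) (column 10).
Same diagonal: (2,1)–(4,3) (|2−4| = |1−3| = 2); (4,3)–(5,2) (|4−5| = |3−2| = 1); (8,10)–(10,8) (|8−10| = |10−8| = 2).
Total attacking pairs: 6.

6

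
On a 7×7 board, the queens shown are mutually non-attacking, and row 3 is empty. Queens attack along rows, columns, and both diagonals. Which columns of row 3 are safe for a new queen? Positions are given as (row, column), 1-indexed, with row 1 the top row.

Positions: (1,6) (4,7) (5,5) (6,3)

columns 1, 2

(1,6) attacks row 3 at column 6 and diagonals 4.
(4,7) attacks row 3 at column 7 and diagonals 6.
(5,5) attacks row 3 at column 5 and diagonals 3, 7.
(6,3) attacks row 3 at column 3 and diagonals 6.
Attacked columns: {3, 4, 5, 6, 7}. Safe: {1, 2}.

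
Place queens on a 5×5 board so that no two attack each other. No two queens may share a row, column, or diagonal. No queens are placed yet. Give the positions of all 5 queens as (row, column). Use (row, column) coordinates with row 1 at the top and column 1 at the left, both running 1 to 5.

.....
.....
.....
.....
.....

Row 1: Safe: 1, 2, 3, 4, 5. Place at column 5.
Row 2: attacked by (1,5)→{4,5}. Safe: 1, 2, 3. Place at column 2.
Row 3: attacked by (1,5)→{3,5}; (2,2)→{1,2,3}. Safe: 4. Place at column 4.
Row 4: attacked by (1,5)→{2,5}; (2,2)→{2,4}; (3,4)→{3,4,5}. Safe: 1. Place at column 1.
Row 5: attacked by (1,5)→{1,5}; (2,2)→{2,5}; (3,4)→{2,4}; (4,1)→{1,2}. Safe: 3. Place at column 3.
Columns [5, 2, 4, 1, 3], r−c [-4, 0, -1, 3, 2], r+c [6, 4, 7, 5, 8] are all distinct, so no two queens attack.

(1,5) (2,2) (3,4) (4,1) (5,3)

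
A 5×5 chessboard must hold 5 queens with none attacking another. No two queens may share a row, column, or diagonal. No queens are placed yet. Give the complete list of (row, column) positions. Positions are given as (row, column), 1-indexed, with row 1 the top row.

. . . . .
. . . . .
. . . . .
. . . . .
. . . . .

Row 1: Safe: 1, 2, 3, 4, 5. Place at column 3.
Row 2: attacked by (1,3)→{2,3,4}. Safe: 1, 5. Place at column 5.
Row 3: attacked by (1,3)→{1,3,5}; (2,5)→{4,5}. Safe: 2. Place at column 2.
Row 4: attacked by (1,3)→{3}; (2,5)→{3,5}; (3,2)→{1,2,3}. Safe: 4. Place at column 4.
Row 5: attacked by (1,3)→{3}; (2,5)→{2,5}; (3,2)→{2,4}; (4,4)→{3,4,5}. Safe: 1. Place at column 1.
Columns [3, 5, 2, 4, 1], r−c [-2, -3, 1, 0, 4], r+c [4, 7, 5, 8, 6] are all distinct, so no two queens attack.

(1,3) (2,5) (3,2) (4,4) (5,1)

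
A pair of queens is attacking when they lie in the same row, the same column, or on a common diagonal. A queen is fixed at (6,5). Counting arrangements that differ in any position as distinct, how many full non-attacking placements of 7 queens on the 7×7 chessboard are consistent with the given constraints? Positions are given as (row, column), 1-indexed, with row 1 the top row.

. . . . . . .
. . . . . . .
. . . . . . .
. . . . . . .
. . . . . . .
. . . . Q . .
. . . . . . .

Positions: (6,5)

Branch on row 1: col 1 → 1; col 2 → 1; col 3 → 0; col 4 → 1; col 6 → 3; col 7 → 0.
Sum: 1 + 1 + 0 + 1 + 3 + 0 = 6.

6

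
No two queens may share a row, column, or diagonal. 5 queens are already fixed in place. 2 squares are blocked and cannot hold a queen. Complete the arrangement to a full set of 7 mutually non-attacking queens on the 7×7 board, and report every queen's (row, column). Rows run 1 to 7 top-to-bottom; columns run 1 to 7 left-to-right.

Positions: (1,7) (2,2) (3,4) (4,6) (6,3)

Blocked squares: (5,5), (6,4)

Row 5: attacked by (1,7)→{3,7}; (2,2)→{2,5}; (3,4)→{2,4,6}; (4,6)→{5,6,7}; (6,3)→{2,3,4}. Blocked: 5. Safe: 1. Place at column 1.
Row 7: attacked by (1,7)→{1,7}; (2,2)→{2,7}; (3,4)→{4}; (4,6)→{3,6}; (5,1)→{1,3}; (6,3)→{2,3,4}. Safe: 5. Place at column 5.
Columns [7, 2, 4, 6, 1, 3, 5], r−c [-6, 0, -1, -2, 4, 3, 2], r+c [8, 4, 7, 10, 6, 9, 12] are all distinct, so no two queens attack.

(1,7) (2,2) (3,4) (4,6) (5,1) (6,3) (7,5)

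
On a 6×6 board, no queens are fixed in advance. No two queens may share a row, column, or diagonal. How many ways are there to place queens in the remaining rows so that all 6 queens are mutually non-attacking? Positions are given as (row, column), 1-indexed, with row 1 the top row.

Branch on row 1: col 1 → 0; col 2 → 1; col 3 → 1; col 4 → 1; col 5 → 1; col 6 → 0.
Sum: 0 + 1 + 1 + 1 + 1 + 0 = 4.
(This is the classic 6-queens count.)

4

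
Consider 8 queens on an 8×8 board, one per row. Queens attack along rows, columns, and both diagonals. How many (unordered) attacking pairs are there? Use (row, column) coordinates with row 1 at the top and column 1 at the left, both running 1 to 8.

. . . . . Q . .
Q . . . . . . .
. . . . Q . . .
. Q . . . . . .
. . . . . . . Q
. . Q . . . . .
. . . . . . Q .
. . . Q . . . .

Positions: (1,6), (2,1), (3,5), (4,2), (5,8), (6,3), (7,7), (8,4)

0

All columns are distinct and no two queens satisfy |Δrow| = |Δcol|, so no pair attacks.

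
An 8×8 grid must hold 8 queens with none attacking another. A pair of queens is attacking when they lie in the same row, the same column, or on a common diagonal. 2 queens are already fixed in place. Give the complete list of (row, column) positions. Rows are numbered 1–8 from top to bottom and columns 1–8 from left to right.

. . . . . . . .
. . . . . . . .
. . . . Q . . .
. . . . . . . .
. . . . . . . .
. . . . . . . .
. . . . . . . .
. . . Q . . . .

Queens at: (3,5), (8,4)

(1,6) (2,1) (3,5) (4,2) (5,8) (6,3) (7,7) (8,4)

Row 1: attacked by (3,5)→{3,5,7}; (8,4)→{4}. Safe: 1, 2, 6, 8. Place at column 6.
Row 2: attacked by (1,6)→{5,6,7}; (3,5)→{4,5,6}; (8,4)→{4}. Safe: 1, 2, 3, 8. Place at column 1.
Row 4: attacked by (1,6)→{3,6}; (2,1)→{1,3}; (3,5)→{4,5,6}; (8,4)→{4,8}. Safe: 2, 7. Place at column 2.
Row 5: attacked by (1,6)→{2,6}; (2,1)→{1,4}; (3,5)→{3,5,7}; (4,2)→{1,2,3}; (8,4)→{1,4,7}. Safe: 8. Place at column 8.
Row 6: attacked by (1,6)→{1,6}; (2,1)→{1,5}; (3,5)→{2,5,8}; (4,2)→{2,4}; (5,8)→{7,8}; (8,4)→{2,4,6}. Safe: 3. Place at column 3.
Row 7: attacked by (1,6)→{6}; (2,1)→{1,6}; (3,5)→{1,5}; (4,2)→{2,5}; (5,8)→{6,8}; (6,3)→{2,3,4}; (8,4)→{3,4,5}. Safe: 7. Place at column 7.
Columns [6, 1, 5, 2, 8, 3, 7, 4], r−c [-5, 1, -2, 2, -3, 3, 0, 4], r+c [7, 3, 8, 6, 13, 9, 14, 12] are all distinct, so no two queens attack.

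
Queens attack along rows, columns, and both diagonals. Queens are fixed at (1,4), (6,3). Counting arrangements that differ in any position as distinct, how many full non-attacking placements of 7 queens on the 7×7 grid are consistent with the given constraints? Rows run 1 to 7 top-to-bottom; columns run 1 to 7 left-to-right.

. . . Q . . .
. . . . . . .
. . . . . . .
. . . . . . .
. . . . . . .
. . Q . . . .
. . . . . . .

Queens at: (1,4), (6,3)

1

Branch on row 2: col 1 → 1; col 2 → 0; col 6 → 0.
Sum: 1 + 0 + 0 = 1.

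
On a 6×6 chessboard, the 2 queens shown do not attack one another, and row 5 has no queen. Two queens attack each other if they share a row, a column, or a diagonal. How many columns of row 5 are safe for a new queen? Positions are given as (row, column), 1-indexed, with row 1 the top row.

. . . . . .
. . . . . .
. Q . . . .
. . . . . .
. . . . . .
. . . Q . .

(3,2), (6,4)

2

(3,2) attacks row 5 at column 2 and diagonals 4.
(6,4) attacks row 5 at column 4 and diagonals 3, 5.
Attacked columns: {2, 3, 4, 5}. Safe: {1, 6}.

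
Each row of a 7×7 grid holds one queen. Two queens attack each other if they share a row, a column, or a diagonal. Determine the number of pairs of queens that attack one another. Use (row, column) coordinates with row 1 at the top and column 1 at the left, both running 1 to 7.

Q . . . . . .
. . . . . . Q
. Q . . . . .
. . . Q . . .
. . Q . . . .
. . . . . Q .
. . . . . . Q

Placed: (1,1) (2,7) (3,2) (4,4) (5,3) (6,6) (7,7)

Same column: (2,7)–(7,7) (column 7).
Same diagonal: (1,1)–(4,4) (|1−4| = |1−4| = 3); (1,1)–(6,6) (|1−6| = |1−6| = 5); (1,1)–(7,7) (|1−7| = |1−7| = 6); (4,4)–(5,3) (|4−5| = |4−3| = 1); (4,4)–(6,6) (|4−6| = |4−6| = 2); (4,4)–(7,7) (|4−7| = |4−7| = 3); (6,6)–(7,7) (|6−7| = |6−7| = 1).
Total attacking pairs: 8.

8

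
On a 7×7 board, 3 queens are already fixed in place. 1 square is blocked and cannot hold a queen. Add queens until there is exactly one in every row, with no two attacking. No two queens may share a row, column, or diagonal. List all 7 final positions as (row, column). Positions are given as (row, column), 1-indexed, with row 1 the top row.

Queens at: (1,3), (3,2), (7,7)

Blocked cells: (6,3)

(1,3) (2,6) (3,2) (4,5) (5,1) (6,4) (7,7)

Row 2: attacked by (1,3)→{2,3,4}; (3,2)→{1,2,3}; (7,7)→{2,7}. Safe: 5, 6. Place at column 6.
Row 4: attacked by (1,3)→{3,6}; (2,6)→{4,6}; (3,2)→{1,2,3}; (7,7)→{4,7}. Safe: 5. Place at column 5.
Row 5: attacked by (1,3)→{3,7}; (2,6)→{3,6}; (3,2)→{2,4}; (4,5)→{4,5,6}; (7,7)→{5,7}. Safe: 1. Place at column 1.
Row 6: attacked by (1,3)→{3}; (2,6)→{2,6}; (3,2)→{2,5}; (4,5)→{3,5,7}; (5,1)→{1,2}; (7,7)→{6,7}. Blocked: 3. Safe: 4. Place at column 4.
Columns [3, 6, 2, 5, 1, 4, 7], r−c [-2, -4, 1, -1, 4, 2, 0], r+c [4, 8, 5, 9, 6, 10, 14] are all distinct, so no two queens attack.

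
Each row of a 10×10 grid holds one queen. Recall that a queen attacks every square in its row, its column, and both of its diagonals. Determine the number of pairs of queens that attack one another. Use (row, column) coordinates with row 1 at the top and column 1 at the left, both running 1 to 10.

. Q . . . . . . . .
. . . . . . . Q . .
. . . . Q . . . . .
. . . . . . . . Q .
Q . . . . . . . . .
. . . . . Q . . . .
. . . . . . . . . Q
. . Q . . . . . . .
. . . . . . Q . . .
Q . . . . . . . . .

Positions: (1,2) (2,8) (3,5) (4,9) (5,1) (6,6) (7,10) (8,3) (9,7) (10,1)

2

Same column: (5,1)–(10,1) (column 1).
Same diagonal: (8,3)–(10,1) (|8−10| = |3−1| = 2).
Total attacking pairs: 2.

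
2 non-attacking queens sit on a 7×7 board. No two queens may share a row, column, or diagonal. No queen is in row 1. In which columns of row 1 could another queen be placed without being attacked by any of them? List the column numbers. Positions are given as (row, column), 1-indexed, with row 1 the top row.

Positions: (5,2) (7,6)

columns 1, 3, 4, 5, 7

(5,2) attacks row 1 at column 2 and diagonals 6.
(7,6) attacks row 1 at column 6.
Attacked columns: {2, 6}. Safe: {1, 3, 4, 5, 7}.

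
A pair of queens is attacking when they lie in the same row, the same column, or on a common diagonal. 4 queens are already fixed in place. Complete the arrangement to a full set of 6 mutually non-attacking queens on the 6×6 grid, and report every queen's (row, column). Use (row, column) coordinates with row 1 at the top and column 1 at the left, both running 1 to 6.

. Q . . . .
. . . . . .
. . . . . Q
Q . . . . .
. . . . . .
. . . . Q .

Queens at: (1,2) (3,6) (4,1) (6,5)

Row 2: attacked by (1,2)→{1,2,3}; (3,6)→{5,6}; (4,1)→{1,3}; (6,5)→{1,5}. Safe: 4. Place at column 4.
Row 5: attacked by (1,2)→{2,6}; (2,4)→{1,4}; (3,6)→{4,6}; (4,1)→{1,2}; (6,5)→{4,5,6}. Safe: 3. Place at column 3.
Columns [2, 4, 6, 1, 3, 5], r−c [-1, -2, -3, 3, 2, 1], r+c [3, 6, 9, 5, 8, 11] are all distinct, so no two queens attack.

(1,2) (2,4) (3,6) (4,1) (5,3) (6,5)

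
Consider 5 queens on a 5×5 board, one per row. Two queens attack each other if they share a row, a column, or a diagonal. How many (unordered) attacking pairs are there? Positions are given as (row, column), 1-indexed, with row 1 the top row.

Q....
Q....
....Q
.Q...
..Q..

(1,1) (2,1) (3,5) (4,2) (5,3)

3

Same column: (1,1)–(2,1) (column 1).
Same diagonal: (3,5)–(5,3) (|3−5| = |5−3| = 2); (4,2)–(5,3) (|4−5| = |2−3| = 1).
Total attacking pairs: 3.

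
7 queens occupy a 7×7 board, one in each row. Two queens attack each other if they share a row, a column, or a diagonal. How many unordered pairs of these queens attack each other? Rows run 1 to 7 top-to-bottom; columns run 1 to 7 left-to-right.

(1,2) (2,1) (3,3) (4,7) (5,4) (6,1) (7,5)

3

Same column: (2,1)–(6,1) (column 1).
Same diagonal: (1,2)–(2,1) (|1−2| = |2−1| = 1); (2,1)–(5,4) (|2−5| = |1−4| = 3).
Total attacking pairs: 3.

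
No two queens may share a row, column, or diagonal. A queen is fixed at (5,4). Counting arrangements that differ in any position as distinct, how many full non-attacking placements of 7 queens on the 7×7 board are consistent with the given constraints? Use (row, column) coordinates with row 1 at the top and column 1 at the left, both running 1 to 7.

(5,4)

4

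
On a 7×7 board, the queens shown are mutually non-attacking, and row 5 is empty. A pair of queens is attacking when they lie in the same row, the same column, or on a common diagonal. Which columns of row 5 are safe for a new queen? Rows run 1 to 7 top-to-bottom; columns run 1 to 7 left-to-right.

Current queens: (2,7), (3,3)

columns 2, 6

(2,7) attacks row 5 at column 7 and diagonals 4.
(3,3) attacks row 5 at column 3 and diagonals 1, 5.
Attacked columns: {1, 3, 4, 5, 7}. Safe: {2, 6}.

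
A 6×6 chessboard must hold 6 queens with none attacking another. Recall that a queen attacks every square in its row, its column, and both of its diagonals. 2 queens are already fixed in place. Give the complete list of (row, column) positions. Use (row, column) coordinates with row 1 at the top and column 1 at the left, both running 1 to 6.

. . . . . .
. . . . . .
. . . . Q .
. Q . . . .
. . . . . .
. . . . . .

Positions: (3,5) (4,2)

(1,4) (2,1) (3,5) (4,2) (5,6) (6,3)

Row 1: attacked by (3,5)→{3,5}; (4,2)→{2,5}. Safe: 1, 4, 6. Place at column 4.
Row 2: attacked by (1,4)→{3,4,5}; (3,5)→{4,5,6}; (4,2)→{2,4}. Safe: 1. Place at column 1.
Row 5: attacked by (1,4)→{4}; (2,1)→{1,4}; (3,5)→{3,5}; (4,2)→{1,2,3}. Safe: 6. Place at column 6.
Row 6: attacked by (1,4)→{4}; (2,1)→{1,5}; (3,5)→{2,5}; (4,2)→{2,4}; (5,6)→{5,6}. Safe: 3. Place at column 3.
Columns [4, 1, 5, 2, 6, 3], r−c [-3, 1, -2, 2, -1, 3], r+c [5, 3, 8, 6, 11, 9] are all distinct, so no two queens attack.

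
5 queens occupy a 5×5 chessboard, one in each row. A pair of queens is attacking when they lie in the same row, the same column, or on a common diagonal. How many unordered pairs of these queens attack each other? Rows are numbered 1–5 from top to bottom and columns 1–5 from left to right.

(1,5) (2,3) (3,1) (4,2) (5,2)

Same column: (4,2)–(5,2) (column 2).
Same diagonal: (1,5)–(4,2) (|1−4| = |5−2| = 3); (3,1)–(4,2) (|3−4| = |1−2| = 1).
Total attacking pairs: 3.

3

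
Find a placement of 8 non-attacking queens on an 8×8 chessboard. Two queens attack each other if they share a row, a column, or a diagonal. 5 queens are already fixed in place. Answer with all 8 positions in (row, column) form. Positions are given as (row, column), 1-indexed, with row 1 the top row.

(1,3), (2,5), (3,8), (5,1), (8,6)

(1,3) (2,5) (3,8) (4,4) (5,1) (6,7) (7,2) (8,6)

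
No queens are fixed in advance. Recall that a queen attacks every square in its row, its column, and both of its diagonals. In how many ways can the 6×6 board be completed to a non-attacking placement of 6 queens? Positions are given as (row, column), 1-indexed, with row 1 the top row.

Branch on row 1: col 1 → 0; col 2 → 1; col 3 → 1; col 4 → 1; col 5 → 1; col 6 → 0.
Sum: 0 + 1 + 1 + 1 + 1 + 0 = 4.
(This is the classic 6-queens count.)

4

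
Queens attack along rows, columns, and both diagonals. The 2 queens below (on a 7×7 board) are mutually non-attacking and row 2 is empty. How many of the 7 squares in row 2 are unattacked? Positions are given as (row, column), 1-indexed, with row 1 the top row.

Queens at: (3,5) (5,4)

(3,5) attacks row 2 at column 5 and diagonals 4, 6.
(5,4) attacks row 2 at column 4 and diagonals 1, 7.
Attacked columns: {1, 4, 5, 6, 7}. Safe: {2, 3}.

2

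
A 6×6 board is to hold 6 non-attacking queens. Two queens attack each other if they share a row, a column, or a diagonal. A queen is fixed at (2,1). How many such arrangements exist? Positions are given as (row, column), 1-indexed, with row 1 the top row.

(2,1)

Branch on row 1: col 3 → 0; col 4 → 1; col 5 → 0; col 6 → 0.
Sum: 0 + 1 + 0 + 0 = 1.

1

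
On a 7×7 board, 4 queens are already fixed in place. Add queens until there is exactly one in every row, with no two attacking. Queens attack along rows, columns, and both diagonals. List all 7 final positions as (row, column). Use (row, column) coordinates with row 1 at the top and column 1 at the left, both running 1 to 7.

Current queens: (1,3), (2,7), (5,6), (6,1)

Row 3: attacked by (1,3)→{1,3,5}; (2,7)→{6,7}; (5,6)→{4,6}; (6,1)→{1,4}. Safe: 2. Place at column 2.
Row 4: attacked by (1,3)→{3,6}; (2,7)→{5,7}; (3,2)→{1,2,3}; (5,6)→{5,6,7}; (6,1)→{1,3}. Safe: 4. Place at column 4.
Row 7: attacked by (1,3)→{3}; (2,7)→{2,7}; (3,2)→{2,6}; (4,4)→{1,4,7}; (5,6)→{4,6}; (6,1)→{1,2}. Safe: 5. Place at column 5.
Columns [3, 7, 2, 4, 6, 1, 5], r−c [-2, -5, 1, 0, -1, 5, 2], r+c [4, 9, 5, 8, 11, 7, 12] are all distinct, so no two queens attack.

(1,3) (2,7) (3,2) (4,4) (5,6) (6,1) (7,5)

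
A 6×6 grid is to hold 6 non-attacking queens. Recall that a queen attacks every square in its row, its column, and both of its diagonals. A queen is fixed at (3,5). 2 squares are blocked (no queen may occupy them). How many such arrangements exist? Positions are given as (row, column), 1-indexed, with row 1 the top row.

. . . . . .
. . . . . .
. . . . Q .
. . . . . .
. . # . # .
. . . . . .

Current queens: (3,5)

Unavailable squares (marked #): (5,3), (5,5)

1

Branch on row 1: col 1 → 0; col 2 → 0; col 4 → 1; col 6 → 0.
Sum: 0 + 0 + 1 + 0 = 1.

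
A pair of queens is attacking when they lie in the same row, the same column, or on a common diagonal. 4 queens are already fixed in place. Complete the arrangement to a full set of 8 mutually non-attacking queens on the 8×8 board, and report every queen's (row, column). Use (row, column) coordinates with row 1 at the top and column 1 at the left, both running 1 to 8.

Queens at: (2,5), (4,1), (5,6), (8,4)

Row 1: attacked by (2,5)→{4,5,6}; (4,1)→{1,4}; (5,6)→{2,6}; (8,4)→{4}. Safe: 3, 7, 8. Place at column 7.
Row 3: attacked by (1,7)→{5,7}; (2,5)→{4,5,6}; (4,1)→{1,2}; (5,6)→{4,6,8}; (8,4)→{4}. Safe: 3. Place at column 3.
Row 6: attacked by (1,7)→{2,7}; (2,5)→{1,5}; (3,3)→{3,6}; (4,1)→{1,3}; (5,6)→{5,6,7}; (8,4)→{2,4,6}. Safe: 8. Place at column 8.
Row 7: attacked by (1,7)→{1,7}; (2,5)→{5}; (3,3)→{3,7}; (4,1)→{1,4}; (5,6)→{4,6,8}; (6,8)→{7,8}; (8,4)→{3,4,5}. Safe: 2. Place at column 2.
Columns [7, 5, 3, 1, 6, 8, 2, 4], r−c [-6, -3, 0, 3, -1, -2, 5, 4], r+c [8, 7, 6, 5, 11, 14, 9, 12] are all distinct, so no two queens attack.

(1,7) (2,5) (3,3) (4,1) (5,6) (6,8) (7,2) (8,4)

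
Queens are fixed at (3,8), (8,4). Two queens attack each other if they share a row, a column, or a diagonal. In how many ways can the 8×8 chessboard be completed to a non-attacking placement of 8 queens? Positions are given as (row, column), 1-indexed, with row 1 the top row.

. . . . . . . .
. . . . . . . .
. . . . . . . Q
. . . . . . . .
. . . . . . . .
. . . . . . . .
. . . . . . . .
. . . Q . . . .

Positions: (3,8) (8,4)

Branch on row 1: col 1 → 1; col 2 → 0; col 3 → 1; col 5 → 1; col 7 → 1.
Sum: 1 + 0 + 1 + 1 + 1 = 4.

4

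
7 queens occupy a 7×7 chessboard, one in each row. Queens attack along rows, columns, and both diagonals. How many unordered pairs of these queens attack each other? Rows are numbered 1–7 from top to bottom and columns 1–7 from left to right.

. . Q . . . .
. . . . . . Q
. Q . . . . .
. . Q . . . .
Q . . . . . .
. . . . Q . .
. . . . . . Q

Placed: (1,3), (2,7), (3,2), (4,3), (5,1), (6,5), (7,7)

Same column: (1,3)–(4,3) (column 3); (2,7)–(7,7) (column 7).
Same diagonal: (3,2)–(4,3) (|3−4| = |2−3| = 1); (3,2)–(6,5) (|3−6| = |2−5| = 3); (4,3)–(6,5) (|4−6| = |3−5| = 2).
Total attacking pairs: 5.

5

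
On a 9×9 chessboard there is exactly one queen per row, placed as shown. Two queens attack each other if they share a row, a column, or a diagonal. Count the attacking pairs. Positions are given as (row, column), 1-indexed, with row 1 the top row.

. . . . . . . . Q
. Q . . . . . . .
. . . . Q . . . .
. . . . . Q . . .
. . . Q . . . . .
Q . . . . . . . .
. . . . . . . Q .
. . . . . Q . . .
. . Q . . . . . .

3

Same column: (4,6)–(8,6) (column 6).
Same diagonal: (1,9)–(4,6) (|1−4| = |9−6| = 3); (3,5)–(4,6) (|3−4| = |5−6| = 1).
Total attacking pairs: 3.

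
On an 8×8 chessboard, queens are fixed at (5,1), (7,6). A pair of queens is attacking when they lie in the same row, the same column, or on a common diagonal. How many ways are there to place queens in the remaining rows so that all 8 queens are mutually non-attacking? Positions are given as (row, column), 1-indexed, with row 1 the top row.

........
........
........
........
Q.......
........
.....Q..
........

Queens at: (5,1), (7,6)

Branch on row 1: col 2 → 2; col 3 → 0; col 4 → 1; col 7 → 0; col 8 → 0.
Sum: 2 + 0 + 1 + 0 + 0 = 3.

3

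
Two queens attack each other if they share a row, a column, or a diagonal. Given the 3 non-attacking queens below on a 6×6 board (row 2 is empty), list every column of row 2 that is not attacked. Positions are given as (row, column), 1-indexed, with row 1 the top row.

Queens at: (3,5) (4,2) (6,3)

(3,5) attacks row 2 at column 5 and diagonals 4, 6.
(4,2) attacks row 2 at column 2 and diagonals 4.
(6,3) attacks row 2 at column 3.
Attacked columns: {2, 3, 4, 5, 6}. Safe: {1}.

columns 1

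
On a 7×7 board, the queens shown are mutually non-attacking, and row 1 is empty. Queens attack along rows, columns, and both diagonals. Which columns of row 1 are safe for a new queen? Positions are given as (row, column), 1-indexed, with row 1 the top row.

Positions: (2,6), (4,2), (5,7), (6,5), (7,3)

columns 1, 4

(2,6) attacks row 1 at column 6 and diagonals 5, 7.
(4,2) attacks row 1 at column 2 and diagonals 5.
(5,7) attacks row 1 at column 7 and diagonals 3.
(6,5) attacks row 1 at column 5.
(7,3) attacks row 1 at column 3.
Attacked columns: {2, 3, 5, 6, 7}. Safe: {1, 4}.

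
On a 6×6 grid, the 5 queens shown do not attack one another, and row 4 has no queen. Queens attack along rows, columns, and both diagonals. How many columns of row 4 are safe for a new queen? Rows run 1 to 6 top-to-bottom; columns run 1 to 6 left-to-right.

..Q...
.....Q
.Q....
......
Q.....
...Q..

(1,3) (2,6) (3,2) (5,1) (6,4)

(1,3) attacks row 4 at column 3 and diagonals 6.
(2,6) attacks row 4 at column 6 and diagonals 4.
(3,2) attacks row 4 at column 2 and diagonals 1, 3.
(5,1) attacks row 4 at column 1 and diagonals 2.
(6,4) attacks row 4 at column 4 and diagonals 2, 6.
Attacked columns: {1, 2, 3, 4, 6}. Safe: {5}.

1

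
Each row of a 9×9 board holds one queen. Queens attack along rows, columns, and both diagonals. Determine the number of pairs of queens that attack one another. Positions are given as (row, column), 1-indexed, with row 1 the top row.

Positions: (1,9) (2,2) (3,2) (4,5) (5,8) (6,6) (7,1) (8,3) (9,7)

2

Same column: (2,2)–(3,2) (column 2).
Same diagonal: (2,2)–(6,6) (|2−6| = |2−6| = 4).
Total attacking pairs: 2.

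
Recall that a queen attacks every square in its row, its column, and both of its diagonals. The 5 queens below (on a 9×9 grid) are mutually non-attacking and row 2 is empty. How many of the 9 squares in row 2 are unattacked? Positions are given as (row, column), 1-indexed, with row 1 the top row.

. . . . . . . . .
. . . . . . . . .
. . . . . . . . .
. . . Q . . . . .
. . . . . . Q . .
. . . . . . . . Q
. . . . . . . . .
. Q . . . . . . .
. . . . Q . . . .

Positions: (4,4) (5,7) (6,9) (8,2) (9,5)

(4,4) attacks row 2 at column 4 and diagonals 2, 6.
(5,7) attacks row 2 at column 7 and diagonals 4.
(6,9) attacks row 2 at column 9 and diagonals 5.
(8,2) attacks row 2 at column 2 and diagonals 8.
(9,5) attacks row 2 at column 5.
Attacked columns: {2, 4, 5, 6, 7, 8, 9}. Safe: {1, 3}.

2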